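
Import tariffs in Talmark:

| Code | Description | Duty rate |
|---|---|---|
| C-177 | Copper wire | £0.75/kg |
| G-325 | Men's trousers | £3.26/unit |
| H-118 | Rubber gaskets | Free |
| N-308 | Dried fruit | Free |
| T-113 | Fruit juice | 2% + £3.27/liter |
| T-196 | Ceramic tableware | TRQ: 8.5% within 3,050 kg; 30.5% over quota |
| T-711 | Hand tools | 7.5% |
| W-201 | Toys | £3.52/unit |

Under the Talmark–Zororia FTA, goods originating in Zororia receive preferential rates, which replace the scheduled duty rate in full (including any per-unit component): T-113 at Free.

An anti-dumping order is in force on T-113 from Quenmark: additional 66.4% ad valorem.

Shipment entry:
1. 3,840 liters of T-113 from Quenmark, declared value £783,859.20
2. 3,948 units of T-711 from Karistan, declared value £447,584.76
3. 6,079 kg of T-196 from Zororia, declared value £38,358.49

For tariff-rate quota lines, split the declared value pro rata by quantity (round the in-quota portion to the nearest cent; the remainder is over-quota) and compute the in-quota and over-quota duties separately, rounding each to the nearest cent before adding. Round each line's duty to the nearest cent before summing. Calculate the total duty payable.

£589,750.68

Line 1 (T-113, Quenmark, 3,840 liters, £783,859.20):
Base rate for T-113 is 2% + £3.27/liter.
T-113 has an FTA preferential rate, but origin Quenmark is not Zororia; base rate stands.
Additional duty on T-113 from Quenmark: +66.4%. Applied ad valorem rate: 2% + 66.4% = 68.4%.
Duty = £783,859.20 × 68.4% + 3,840 × £3.27 = £548,716.49.
Line 2 (T-711, Karistan, 3,948 units, £447,584.76):
Base rate for T-711 is 7.5%.
Duty = £447,584.76 × 7.5% = £33,568.86.
Line 3 (T-196, Zororia, 6,079 kg, £38,358.49):
Code T-196 is under a tariff-rate quota (threshold 3,050 kg). In-quota: 3,050 kg at 8.5%; over-quota: 3,029 kg at 30.5%.
Pro-rata value split: in-quota = £38,358.49 × 3,050/6,079 = £19,245.50; over-quota = £38,358.49 − £19,245.50 = £19,112.99.
In-quota duty = £19,245.50 × 8.5% = £1,635.87. Over-quota duty = £19,112.99 × 30.5% = £5,829.46.
Line duty = £1,635.87 + £5,829.46 = £7,465.33.
Total = £548,716.49 + £33,568.86 + £7,465.33 = £589,750.68.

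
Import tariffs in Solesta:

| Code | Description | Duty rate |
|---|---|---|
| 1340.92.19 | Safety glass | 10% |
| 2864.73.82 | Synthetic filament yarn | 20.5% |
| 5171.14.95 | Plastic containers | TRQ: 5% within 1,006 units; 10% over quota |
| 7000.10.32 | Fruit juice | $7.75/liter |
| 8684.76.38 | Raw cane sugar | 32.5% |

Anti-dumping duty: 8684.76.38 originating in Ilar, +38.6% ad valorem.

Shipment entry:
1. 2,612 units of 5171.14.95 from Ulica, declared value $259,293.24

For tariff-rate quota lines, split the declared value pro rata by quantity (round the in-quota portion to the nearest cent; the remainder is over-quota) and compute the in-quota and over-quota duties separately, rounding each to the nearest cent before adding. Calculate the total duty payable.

$20,936.04

Line 1 (5171.14.95, Ulica, 2,612 units, $259,293.24):
Code 5171.14.95 is under a tariff-rate quota (threshold 1,006 units). In-quota: 1,006 units at 5%; over-quota: 1,606 units at 10%.
Pro-rata value split: in-quota = $259,293.24 × 1,006/2,612 = $99,865.62; over-quota = $259,293.24 − $99,865.62 = $159,427.62.
In-quota duty = $99,865.62 × 5% = $4,993.28. Over-quota duty = $159,427.62 × 10% = $15,942.76.
Line duty = $4,993.28 + $15,942.76 = $20,936.04.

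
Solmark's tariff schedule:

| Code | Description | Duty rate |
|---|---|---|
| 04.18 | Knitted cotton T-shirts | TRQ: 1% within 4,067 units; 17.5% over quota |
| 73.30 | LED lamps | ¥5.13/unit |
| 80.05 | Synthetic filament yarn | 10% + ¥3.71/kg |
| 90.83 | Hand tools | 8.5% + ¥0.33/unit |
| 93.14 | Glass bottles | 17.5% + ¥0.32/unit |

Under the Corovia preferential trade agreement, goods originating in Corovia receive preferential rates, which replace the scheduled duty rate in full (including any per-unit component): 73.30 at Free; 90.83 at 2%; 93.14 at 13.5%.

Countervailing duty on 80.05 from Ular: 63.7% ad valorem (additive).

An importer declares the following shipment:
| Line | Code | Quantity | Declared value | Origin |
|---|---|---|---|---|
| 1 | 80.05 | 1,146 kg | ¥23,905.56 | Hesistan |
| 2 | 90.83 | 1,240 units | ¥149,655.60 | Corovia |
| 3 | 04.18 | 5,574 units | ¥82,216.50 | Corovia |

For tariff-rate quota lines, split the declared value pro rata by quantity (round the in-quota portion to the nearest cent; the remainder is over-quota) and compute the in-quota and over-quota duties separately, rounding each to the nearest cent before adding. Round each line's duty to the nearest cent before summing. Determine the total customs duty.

¥14,125.15

Line 1 (80.05, Hesistan, 1,146 kg, ¥23,905.56):
Base rate for 80.05 is 10% + ¥3.71/kg.
The additional-duty order on 80.05 targets Ular, not Hesistan; it does not apply.
Duty = ¥23,905.56 × 10% + 1,146 × ¥3.71 = ¥6,642.22.
Line 2 (90.83, Corovia, 1,240 units, ¥149,655.60):
Base rate for 90.83 is 8.5% + ¥0.33/unit.
Origin Corovia qualifies under the Solmark–Corovia agreement and 90.83 is covered: preferential rate 2% applies instead.
Duty = ¥149,655.60 × 2% = ¥2,993.11.
Line 3 (04.18, Corovia, 5,574 units, ¥82,216.50):
Code 04.18 is under a tariff-rate quota (threshold 4,067 units). In-quota: 4,067 units at 1%; over-quota: 1,507 units at 17.5%.
Pro-rata value split: in-quota = ¥82,216.50 × 4,067/5,574 = ¥59,988.25; over-quota = ¥82,216.50 − ¥59,988.25 = ¥22,228.25.
In-quota duty = ¥59,988.25 × 1% = ¥599.88. Over-quota duty = ¥22,228.25 × 17.5% = ¥3,889.94.
Line duty = ¥599.88 + ¥3,889.94 = ¥4,489.82.
Total = ¥6,642.22 + ¥2,993.11 + ¥4,489.82 = ¥14,125.15.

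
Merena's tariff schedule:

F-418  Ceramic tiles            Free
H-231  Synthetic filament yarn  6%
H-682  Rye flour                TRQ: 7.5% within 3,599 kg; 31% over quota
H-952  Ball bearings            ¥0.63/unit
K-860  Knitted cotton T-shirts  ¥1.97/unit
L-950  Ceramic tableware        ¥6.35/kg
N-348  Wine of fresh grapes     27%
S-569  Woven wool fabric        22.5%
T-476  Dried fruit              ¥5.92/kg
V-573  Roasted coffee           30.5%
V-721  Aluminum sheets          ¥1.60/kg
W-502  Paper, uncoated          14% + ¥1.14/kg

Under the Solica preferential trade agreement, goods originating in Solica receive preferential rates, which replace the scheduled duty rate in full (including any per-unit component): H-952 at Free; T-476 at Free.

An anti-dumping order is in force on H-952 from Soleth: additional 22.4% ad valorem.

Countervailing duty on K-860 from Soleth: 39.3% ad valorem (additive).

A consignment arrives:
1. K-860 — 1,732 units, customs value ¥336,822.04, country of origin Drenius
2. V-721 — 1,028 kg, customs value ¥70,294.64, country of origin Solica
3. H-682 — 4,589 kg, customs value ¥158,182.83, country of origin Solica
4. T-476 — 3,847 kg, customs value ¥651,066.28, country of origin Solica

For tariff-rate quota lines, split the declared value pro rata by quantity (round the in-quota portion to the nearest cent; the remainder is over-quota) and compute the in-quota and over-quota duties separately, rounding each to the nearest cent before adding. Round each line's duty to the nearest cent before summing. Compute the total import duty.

¥24,939.99

Line 1 (K-860, Drenius, 1,732 units, ¥336,822.04):
Base rate for K-860 is ¥1.97/unit.
The additional-duty order on K-860 targets Soleth, not Drenius; it does not apply.
Duty = 1,732 × ¥1.97 = ¥3,412.04.
Line 2 (V-721, Solica, 1,028 kg, ¥70,294.64):
Base rate for V-721 is ¥1.60/kg.
Origin Solica is the FTA partner but V-721 is not on the preference list; base rate stands.
Duty = 1,028 × ¥1.60 = ¥1,644.80.
Line 3 (H-682, Solica, 4,589 kg, ¥158,182.83):
Code H-682 is under a tariff-rate quota (threshold 3,599 kg). In-quota: 3,599 kg at 7.5%; over-quota: 990 kg at 31%.
Pro-rata value split: in-quota = ¥158,182.83 × 3,599/4,589 = ¥124,057.53; over-quota = ¥158,182.83 − ¥124,057.53 = ¥34,125.30.
In-quota duty = ¥124,057.53 × 7.5% = ¥9,304.31. Over-quota duty = ¥34,125.30 × 31% = ¥10,578.84.
Line duty = ¥9,304.31 + ¥10,578.84 = ¥19,883.15.
Line 4 (T-476, Solica, 3,847 kg, ¥651,066.28):
Base rate for T-476 is ¥5.92/kg.
Origin Solica qualifies under the Merena–Solica agreement and T-476 is covered: preferential rate Free applies instead.
Duty = ¥651,066.28 × 0% = ¥0.00.
Total = ¥3,412.04 + ¥1,644.80 + ¥19,883.15 + ¥0.00 = ¥24,939.99.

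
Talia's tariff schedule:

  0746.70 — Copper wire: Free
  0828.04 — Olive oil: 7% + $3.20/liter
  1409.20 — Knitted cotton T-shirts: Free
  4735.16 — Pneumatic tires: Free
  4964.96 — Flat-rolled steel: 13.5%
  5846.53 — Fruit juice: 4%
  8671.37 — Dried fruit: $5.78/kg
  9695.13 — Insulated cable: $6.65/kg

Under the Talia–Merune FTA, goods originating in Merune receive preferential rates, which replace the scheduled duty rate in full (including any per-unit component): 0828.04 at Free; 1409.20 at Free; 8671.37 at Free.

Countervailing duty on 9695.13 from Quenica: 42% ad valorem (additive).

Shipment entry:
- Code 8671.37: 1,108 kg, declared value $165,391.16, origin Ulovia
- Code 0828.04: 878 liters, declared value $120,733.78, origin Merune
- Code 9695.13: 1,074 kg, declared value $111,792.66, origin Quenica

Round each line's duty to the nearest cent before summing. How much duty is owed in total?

$60,499.26

Line 1 (8671.37, Ulovia, 1,108 kg, $165,391.16):
Base rate for 8671.37 is $5.78/kg.
8671.37 has an FTA preferential rate, but origin Ulovia is not Merune; base rate stands.
Duty = 1,108 × $5.78 = $6,404.24.
Line 2 (0828.04, Merune, 878 liters, $120,733.78):
Base rate for 0828.04 is 7% + $3.20/liter.
Origin Merune qualifies under the Talia–Merune agreement and 0828.04 is covered: preferential rate Free applies instead.
Duty = $120,733.78 × 0% = $0.00.
Line 3 (9695.13, Quenica, 1,074 kg, $111,792.66):
Base rate for 9695.13 is $6.65/kg.
Additional duty on 9695.13 from Quenica: +42% ad valorem. Applied ad valorem rate = 42%.
Duty = $111,792.66 × 42% + 1,074 × $6.65 = $54,095.02.
Total = $6,404.24 + $0.00 + $54,095.02 = $60,499.26.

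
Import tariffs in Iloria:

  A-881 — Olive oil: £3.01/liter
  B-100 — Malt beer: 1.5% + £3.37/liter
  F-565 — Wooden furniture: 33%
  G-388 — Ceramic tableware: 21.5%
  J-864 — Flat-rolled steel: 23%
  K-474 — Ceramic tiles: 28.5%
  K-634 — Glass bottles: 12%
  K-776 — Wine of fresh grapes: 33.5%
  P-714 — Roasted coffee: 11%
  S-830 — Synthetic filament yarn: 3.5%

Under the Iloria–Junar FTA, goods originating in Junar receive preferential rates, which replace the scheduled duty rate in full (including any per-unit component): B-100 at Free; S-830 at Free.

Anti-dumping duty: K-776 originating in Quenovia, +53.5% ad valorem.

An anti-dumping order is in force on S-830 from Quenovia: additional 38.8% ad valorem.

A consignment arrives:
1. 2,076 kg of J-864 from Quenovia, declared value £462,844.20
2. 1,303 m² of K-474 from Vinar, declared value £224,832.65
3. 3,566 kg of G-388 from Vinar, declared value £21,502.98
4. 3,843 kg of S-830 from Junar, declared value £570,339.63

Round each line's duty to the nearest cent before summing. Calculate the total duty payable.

£175,154.62

Line 1 (J-864, Quenovia, 2,076 kg, £462,844.20):
Base rate for J-864 is 23%.
Duty = £462,844.20 × 23% = £106,454.17.
Line 2 (K-474, Vinar, 1,303 m², £224,832.65):
Base rate for K-474 is 28.5%.
Duty = £224,832.65 × 28.5% = £64,077.31.
Line 3 (G-388, Vinar, 3,566 kg, £21,502.98):
Base rate for G-388 is 21.5%.
Duty = £21,502.98 × 21.5% = £4,623.14.
Line 4 (S-830, Junar, 3,843 kg, £570,339.63):
Base rate for S-830 is 3.5%.
Origin Junar qualifies under the Iloria–Junar agreement and S-830 is covered: preferential rate Free applies instead.
The additional-duty order on S-830 targets Quenovia, not Junar; it does not apply.
Duty = £570,339.63 × 0% = £0.00.
Total = £106,454.17 + £64,077.31 + £4,623.14 + £0.00 = £175,154.62.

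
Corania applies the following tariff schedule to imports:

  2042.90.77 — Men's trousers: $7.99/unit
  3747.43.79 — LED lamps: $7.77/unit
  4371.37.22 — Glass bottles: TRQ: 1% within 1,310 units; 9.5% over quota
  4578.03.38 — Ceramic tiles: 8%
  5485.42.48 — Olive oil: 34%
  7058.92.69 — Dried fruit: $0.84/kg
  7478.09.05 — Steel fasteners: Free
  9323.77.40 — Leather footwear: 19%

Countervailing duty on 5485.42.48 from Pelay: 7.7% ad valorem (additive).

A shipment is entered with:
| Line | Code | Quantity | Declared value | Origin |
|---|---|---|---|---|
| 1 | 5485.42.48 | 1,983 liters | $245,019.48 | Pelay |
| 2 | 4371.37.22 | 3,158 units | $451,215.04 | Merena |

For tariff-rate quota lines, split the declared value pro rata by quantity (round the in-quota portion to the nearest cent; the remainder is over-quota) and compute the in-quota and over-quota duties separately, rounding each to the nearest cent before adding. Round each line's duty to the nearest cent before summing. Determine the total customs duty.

$129,128.86

Line 1 (5485.42.48, Pelay, 1,983 liters, $245,019.48):
Base rate for 5485.42.48 is 34%.
Additional duty on 5485.42.48 from Pelay: +7.7%. Applied ad valorem rate: 34% + 7.7% = 41.7%.
Duty = $245,019.48 × 41.7% = $102,173.12.
Line 2 (4371.37.22, Merena, 3,158 units, $451,215.04):
Code 4371.37.22 is under a tariff-rate quota (threshold 1,310 units). In-quota: 1,310 units at 1%; over-quota: 1,848 units at 9.5%.
Pro-rata value split: in-quota = $451,215.04 × 1,310/3,158 = $187,172.80; over-quota = $451,215.04 − $187,172.80 = $264,042.24.
In-quota duty = $187,172.80 × 1% = $1,871.73. Over-quota duty = $264,042.24 × 9.5% = $25,084.01.
Line duty = $1,871.73 + $25,084.01 = $26,955.74.
Total = $102,173.12 + $26,955.74 = $129,128.86.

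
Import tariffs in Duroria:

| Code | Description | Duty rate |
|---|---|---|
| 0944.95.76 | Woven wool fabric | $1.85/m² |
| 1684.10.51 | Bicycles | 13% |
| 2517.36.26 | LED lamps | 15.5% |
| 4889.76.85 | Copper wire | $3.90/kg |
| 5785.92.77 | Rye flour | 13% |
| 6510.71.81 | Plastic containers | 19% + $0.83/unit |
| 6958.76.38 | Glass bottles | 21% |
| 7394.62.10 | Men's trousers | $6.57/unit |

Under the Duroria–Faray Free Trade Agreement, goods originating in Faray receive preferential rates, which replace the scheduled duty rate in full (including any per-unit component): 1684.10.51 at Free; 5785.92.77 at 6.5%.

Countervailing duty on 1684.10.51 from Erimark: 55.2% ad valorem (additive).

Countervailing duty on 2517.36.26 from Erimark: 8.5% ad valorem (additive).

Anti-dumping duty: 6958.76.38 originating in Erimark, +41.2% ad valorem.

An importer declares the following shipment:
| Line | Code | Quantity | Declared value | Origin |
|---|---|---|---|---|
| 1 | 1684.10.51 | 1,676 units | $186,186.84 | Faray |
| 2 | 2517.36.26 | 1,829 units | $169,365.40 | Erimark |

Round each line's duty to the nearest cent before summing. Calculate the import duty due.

Line 1 (1684.10.51, Faray, 1,676 units, $186,186.84):
Base rate for 1684.10.51 is 13%.
Origin Faray qualifies under the Duroria–Faray agreement and 1684.10.51 is covered: preferential rate Free applies instead.
The additional-duty order on 1684.10.51 targets Erimark, not Faray; it does not apply.
Duty = $186,186.84 × 0% = $0.00.
Line 2 (2517.36.26, Erimark, 1,829 units, $169,365.40):
Base rate for 2517.36.26 is 15.5%.
Additional duty on 2517.36.26 from Erimark: +8.5%. Applied ad valorem rate: 15.5% + 8.5% = 24%.
Duty = $169,365.40 × 24% = $40,647.70.
Total = $0.00 + $40,647.70 = $40,647.70.

$40,647.70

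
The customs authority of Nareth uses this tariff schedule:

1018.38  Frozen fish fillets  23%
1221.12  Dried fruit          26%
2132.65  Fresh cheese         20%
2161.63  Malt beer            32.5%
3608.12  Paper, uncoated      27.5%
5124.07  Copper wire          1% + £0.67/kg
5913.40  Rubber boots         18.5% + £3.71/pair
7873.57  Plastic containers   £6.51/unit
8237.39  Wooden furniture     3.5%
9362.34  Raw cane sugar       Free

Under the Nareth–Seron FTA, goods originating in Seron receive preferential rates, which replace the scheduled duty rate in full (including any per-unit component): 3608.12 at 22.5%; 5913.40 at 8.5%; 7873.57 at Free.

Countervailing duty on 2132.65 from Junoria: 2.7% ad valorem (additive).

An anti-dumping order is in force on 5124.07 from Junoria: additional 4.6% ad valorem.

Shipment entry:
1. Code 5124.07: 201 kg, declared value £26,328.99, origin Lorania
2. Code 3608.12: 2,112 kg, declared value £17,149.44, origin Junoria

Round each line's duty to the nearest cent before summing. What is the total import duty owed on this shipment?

£5,114.06

Line 1 (5124.07, Lorania, 201 kg, £26,328.99):
Base rate for 5124.07 is 1% + £0.67/kg.
The additional-duty order on 5124.07 targets Junoria, not Lorania; it does not apply.
Duty = £26,328.99 × 1% + 201 × £0.67 = £397.96.
Line 2 (3608.12, Junoria, 2,112 kg, £17,149.44):
Base rate for 3608.12 is 27.5%.
3608.12 has an FTA preferential rate, but origin Junoria is not Seron; base rate stands.
Duty = £17,149.44 × 27.5% = £4,716.10.
Total = £397.96 + £4,716.10 = £5,114.06.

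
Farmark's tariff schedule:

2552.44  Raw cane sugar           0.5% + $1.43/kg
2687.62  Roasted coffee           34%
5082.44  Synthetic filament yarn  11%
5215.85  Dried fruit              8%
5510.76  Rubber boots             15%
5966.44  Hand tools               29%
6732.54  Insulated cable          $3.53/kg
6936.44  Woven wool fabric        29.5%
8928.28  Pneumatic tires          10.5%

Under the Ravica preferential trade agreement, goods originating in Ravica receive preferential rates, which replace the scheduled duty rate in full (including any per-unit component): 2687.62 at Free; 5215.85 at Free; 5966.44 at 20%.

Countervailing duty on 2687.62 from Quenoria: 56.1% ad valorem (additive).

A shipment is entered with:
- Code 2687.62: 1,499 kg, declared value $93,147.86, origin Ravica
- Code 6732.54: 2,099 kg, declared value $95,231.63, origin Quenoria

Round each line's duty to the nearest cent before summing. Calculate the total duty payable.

$7,409.47

Line 1 (2687.62, Ravica, 1,499 kg, $93,147.86):
Base rate for 2687.62 is 34%.
Origin Ravica qualifies under the Farmark–Ravica agreement and 2687.62 is covered: preferential rate Free applies instead.
The additional-duty order on 2687.62 targets Quenoria, not Ravica; it does not apply.
Duty = $93,147.86 × 0% = $0.00.
Line 2 (6732.54, Quenoria, 2,099 kg, $95,231.63):
Base rate for 6732.54 is $3.53/kg.
Duty = 2,099 × $3.53 = $7,409.47.
Total = $0.00 + $7,409.47 = $7,409.47.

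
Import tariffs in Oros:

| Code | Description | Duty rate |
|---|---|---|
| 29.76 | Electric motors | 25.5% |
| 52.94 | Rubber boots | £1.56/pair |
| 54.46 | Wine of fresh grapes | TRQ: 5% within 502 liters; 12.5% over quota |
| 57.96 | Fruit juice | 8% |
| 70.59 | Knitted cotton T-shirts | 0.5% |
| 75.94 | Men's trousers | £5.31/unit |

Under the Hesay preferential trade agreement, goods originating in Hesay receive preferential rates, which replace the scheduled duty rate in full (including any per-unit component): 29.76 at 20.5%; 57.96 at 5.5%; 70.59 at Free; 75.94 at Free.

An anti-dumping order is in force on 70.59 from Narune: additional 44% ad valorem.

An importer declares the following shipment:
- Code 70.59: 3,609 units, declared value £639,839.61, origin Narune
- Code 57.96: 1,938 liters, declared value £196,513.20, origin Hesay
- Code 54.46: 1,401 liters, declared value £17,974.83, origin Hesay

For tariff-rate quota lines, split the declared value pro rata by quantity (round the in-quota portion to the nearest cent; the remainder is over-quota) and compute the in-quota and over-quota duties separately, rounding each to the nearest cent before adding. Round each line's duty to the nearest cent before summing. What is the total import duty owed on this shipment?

Line 1 (70.59, Narune, 3,609 units, £639,839.61):
Base rate for 70.59 is 0.5%.
70.59 has an FTA preferential rate, but origin Narune is not Hesay; base rate stands.
Additional duty on 70.59 from Narune: +44%. Applied ad valorem rate: 0.5% + 44% = 44.5%.
Duty = £639,839.61 × 44.5% = £284,728.63.
Line 2 (57.96, Hesay, 1,938 liters, £196,513.20):
Base rate for 57.96 is 8%.
Origin Hesay qualifies under the Oros–Hesay agreement and 57.96 is covered: preferential rate 5.5% applies instead.
Duty = £196,513.20 × 5.5% = £10,808.23.
Line 3 (54.46, Hesay, 1,401 liters, £17,974.83):
Code 54.46 is under a tariff-rate quota (threshold 502 liters). In-quota: 502 liters at 5%; over-quota: 899 liters at 12.5%.
Pro-rata value split: in-quota = £17,974.83 × 502/1,401 = £6,440.66; over-quota = £17,974.83 − £6,440.66 = £11,534.17.
In-quota duty = £6,440.66 × 5% = £322.03. Over-quota duty = £11,534.17 × 12.5% = £1,441.77.
Line duty = £322.03 + £1,441.77 = £1,763.80.
Total = £284,728.63 + £10,808.23 + £1,763.80 = £297,300.66.

£297,300.66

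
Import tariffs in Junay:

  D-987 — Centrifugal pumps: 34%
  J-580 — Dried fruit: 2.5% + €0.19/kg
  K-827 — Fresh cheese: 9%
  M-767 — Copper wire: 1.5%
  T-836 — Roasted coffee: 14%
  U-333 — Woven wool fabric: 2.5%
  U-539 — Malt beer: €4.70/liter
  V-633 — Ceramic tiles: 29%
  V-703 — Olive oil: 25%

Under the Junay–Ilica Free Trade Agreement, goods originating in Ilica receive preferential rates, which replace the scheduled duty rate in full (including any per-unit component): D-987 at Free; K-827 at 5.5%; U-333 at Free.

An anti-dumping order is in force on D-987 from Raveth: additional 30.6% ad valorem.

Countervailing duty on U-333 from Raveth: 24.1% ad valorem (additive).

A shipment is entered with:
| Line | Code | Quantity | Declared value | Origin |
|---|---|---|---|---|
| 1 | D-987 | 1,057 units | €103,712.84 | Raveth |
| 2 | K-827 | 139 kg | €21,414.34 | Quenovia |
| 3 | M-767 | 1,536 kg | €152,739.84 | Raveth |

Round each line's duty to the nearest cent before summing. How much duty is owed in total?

Line 1 (D-987, Raveth, 1,057 units, €103,712.84):
Base rate for D-987 is 34%.
D-987 has an FTA preferential rate, but origin Raveth is not Ilica; base rate stands.
Additional duty on D-987 from Raveth: +30.6%. Applied ad valorem rate: 34% + 30.6% = 64.6%.
Duty = €103,712.84 × 64.6% = €66,998.49.
Line 2 (K-827, Quenovia, 139 kg, €21,414.34):
Base rate for K-827 is 9%.
K-827 has an FTA preferential rate, but origin Quenovia is not Ilica; base rate stands.
Duty = €21,414.34 × 9% = €1,927.29.
Line 3 (M-767, Raveth, 1,536 kg, €152,739.84):
Base rate for M-767 is 1.5%.
Duty = €152,739.84 × 1.5% = €2,291.10.
Total = €66,998.49 + €1,927.29 + €2,291.10 = €71,216.88.

€71,216.88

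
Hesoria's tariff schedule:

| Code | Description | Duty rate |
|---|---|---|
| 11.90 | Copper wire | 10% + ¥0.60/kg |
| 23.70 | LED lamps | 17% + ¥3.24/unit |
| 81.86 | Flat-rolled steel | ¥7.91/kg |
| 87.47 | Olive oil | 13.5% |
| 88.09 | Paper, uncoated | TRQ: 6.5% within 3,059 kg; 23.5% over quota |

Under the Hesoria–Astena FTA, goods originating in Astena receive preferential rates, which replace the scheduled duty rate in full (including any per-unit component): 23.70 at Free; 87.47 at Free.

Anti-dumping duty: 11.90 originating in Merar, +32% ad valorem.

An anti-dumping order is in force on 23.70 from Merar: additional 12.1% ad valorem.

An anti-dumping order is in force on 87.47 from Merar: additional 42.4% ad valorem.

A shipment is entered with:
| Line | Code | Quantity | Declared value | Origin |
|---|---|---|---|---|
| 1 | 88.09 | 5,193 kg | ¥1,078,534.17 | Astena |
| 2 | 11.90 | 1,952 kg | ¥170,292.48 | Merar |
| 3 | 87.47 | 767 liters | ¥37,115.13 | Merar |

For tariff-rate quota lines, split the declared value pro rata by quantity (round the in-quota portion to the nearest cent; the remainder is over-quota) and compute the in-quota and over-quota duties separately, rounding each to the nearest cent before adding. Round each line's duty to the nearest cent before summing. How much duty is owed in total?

Line 1 (88.09, Astena, 5,193 kg, ¥1,078,534.17):
Code 88.09 is under a tariff-rate quota (threshold 3,059 kg). In-quota: 3,059 kg at 6.5%; over-quota: 2,134 kg at 23.5%.
Pro-rata value split: in-quota = ¥1,078,534.17 × 3,059/5,193 = ¥635,323.71; over-quota = ¥1,078,534.17 − ¥635,323.71 = ¥443,210.46.
In-quota duty = ¥635,323.71 × 6.5% = ¥41,296.04. Over-quota duty = ¥443,210.46 × 23.5% = ¥104,154.46.
Line duty = ¥41,296.04 + ¥104,154.46 = ¥145,450.50.
Line 2 (11.90, Merar, 1,952 kg, ¥170,292.48):
Base rate for 11.90 is 10% + ¥0.60/kg.
Additional duty on 11.90 from Merar: +32%. Applied ad valorem rate: 10% + 32% = 42%.
Duty = ¥170,292.48 × 42% + 1,952 × ¥0.60 = ¥72,694.04.
Line 3 (87.47, Merar, 767 liters, ¥37,115.13):
Base rate for 87.47 is 13.5%.
87.47 has an FTA preferential rate, but origin Merar is not Astena; base rate stands.
Additional duty on 87.47 from Merar: +42.4%. Applied ad valorem rate: 13.5% + 42.4% = 55.9%.
Duty = ¥37,115.13 × 55.9% = ¥20,747.36.
Total = ¥145,450.50 + ¥72,694.04 + ¥20,747.36 = ¥238,891.90.

¥238,891.90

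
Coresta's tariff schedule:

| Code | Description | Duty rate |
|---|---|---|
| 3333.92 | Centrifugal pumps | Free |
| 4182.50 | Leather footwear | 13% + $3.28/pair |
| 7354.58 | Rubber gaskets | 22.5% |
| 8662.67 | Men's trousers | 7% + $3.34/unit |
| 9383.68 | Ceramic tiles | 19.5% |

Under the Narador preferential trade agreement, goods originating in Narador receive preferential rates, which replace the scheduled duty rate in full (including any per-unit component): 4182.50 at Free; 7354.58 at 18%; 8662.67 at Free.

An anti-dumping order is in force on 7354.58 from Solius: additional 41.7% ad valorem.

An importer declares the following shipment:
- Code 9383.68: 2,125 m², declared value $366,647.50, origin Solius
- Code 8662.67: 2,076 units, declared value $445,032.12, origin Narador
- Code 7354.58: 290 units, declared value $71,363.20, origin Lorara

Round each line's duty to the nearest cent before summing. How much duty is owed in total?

$87,552.98

Line 1 (9383.68, Solius, 2,125 m², $366,647.50):
Base rate for 9383.68 is 19.5%.
Duty = $366,647.50 × 19.5% = $71,496.26.
Line 2 (8662.67, Narador, 2,076 units, $445,032.12):
Base rate for 8662.67 is 7% + $3.34/unit.
Origin Narador qualifies under the Coresta–Narador agreement and 8662.67 is covered: preferential rate Free applies instead.
Duty = $445,032.12 × 0% = $0.00.
Line 3 (7354.58, Lorara, 290 units, $71,363.20):
Base rate for 7354.58 is 22.5%.
7354.58 has an FTA preferential rate, but origin Lorara is not Narador; base rate stands.
The additional-duty order on 7354.58 targets Solius, not Lorara; it does not apply.
Duty = $71,363.20 × 22.5% = $16,056.72.
Total = $71,496.26 + $0.00 + $16,056.72 = $87,552.98.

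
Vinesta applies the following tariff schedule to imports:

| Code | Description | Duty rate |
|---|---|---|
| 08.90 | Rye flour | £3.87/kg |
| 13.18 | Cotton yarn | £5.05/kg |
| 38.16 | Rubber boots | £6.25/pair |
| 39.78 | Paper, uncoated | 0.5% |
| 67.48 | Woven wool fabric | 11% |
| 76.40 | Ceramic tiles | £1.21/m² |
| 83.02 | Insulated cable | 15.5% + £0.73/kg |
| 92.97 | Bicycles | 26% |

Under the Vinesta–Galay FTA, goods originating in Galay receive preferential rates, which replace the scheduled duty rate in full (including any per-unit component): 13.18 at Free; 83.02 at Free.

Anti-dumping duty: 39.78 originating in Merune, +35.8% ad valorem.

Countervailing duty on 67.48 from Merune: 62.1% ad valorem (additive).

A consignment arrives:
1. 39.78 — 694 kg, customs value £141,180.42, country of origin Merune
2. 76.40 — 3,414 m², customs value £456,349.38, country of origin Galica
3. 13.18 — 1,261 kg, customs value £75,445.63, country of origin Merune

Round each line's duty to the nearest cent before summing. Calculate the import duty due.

£61,747.48

Line 1 (39.78, Merune, 694 kg, £141,180.42):
Base rate for 39.78 is 0.5%.
Additional duty on 39.78 from Merune: +35.8%. Applied ad valorem rate: 0.5% + 35.8% = 36.3%.
Duty = £141,180.42 × 36.3% = £51,248.49.
Line 2 (76.40, Galica, 3,414 m², £456,349.38):
Base rate for 76.40 is £1.21/m².
Duty = 3,414 × £1.21 = £4,130.94.
Line 3 (13.18, Merune, 1,261 kg, £75,445.63):
Base rate for 13.18 is £5.05/kg.
13.18 has an FTA preferential rate, but origin Merune is not Galay; base rate stands.
Duty = 1,261 × £5.05 = £6,368.05.
Total = £51,248.49 + £4,130.94 + £6,368.05 = £61,747.48.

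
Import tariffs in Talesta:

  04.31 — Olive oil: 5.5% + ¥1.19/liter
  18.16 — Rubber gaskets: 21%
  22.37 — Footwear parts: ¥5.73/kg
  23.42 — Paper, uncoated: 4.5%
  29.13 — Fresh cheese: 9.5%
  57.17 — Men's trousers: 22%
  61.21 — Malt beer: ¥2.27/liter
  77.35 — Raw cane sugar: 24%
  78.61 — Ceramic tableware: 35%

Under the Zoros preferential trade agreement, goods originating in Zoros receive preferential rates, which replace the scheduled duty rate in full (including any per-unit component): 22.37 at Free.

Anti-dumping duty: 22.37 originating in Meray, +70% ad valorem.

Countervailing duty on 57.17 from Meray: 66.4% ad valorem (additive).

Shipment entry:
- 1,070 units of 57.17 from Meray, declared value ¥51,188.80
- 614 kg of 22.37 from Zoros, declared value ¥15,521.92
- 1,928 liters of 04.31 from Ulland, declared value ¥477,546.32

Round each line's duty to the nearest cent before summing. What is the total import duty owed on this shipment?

¥73,810.27

Line 1 (57.17, Meray, 1,070 units, ¥51,188.80):
Base rate for 57.17 is 22%.
Additional duty on 57.17 from Meray: +66.4%. Applied ad valorem rate: 22% + 66.4% = 88.4%.
Duty = ¥51,188.80 × 88.4% = ¥45,250.90.
Line 2 (22.37, Zoros, 614 kg, ¥15,521.92):
Base rate for 22.37 is ¥5.73/kg.
Origin Zoros qualifies under the Talesta–Zoros agreement and 22.37 is covered: preferential rate Free applies instead.
The additional-duty order on 22.37 targets Meray, not Zoros; it does not apply.
Duty = ¥15,521.92 × 0% = ¥0.00.
Line 3 (04.31, Ulland, 1,928 liters, ¥477,546.32):
Base rate for 04.31 is 5.5% + ¥1.19/liter.
Duty = ¥477,546.32 × 5.5% + 1,928 × ¥1.19 = ¥28,559.37.
Total = ¥45,250.90 + ¥0.00 + ¥28,559.37 = ¥73,810.27.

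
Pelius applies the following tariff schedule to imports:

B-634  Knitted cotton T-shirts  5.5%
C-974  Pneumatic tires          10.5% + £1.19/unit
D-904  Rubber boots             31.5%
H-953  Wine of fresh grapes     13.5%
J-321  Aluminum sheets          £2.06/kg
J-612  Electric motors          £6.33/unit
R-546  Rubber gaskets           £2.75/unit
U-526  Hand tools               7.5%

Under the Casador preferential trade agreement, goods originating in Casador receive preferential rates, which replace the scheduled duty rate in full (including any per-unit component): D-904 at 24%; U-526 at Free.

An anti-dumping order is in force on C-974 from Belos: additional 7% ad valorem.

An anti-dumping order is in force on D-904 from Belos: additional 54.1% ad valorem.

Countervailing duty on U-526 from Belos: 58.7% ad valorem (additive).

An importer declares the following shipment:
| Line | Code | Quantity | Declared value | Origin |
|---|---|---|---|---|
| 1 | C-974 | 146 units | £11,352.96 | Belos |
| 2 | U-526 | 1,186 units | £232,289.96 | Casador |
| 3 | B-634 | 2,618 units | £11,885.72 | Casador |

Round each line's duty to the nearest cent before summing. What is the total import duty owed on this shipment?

Line 1 (C-974, Belos, 146 units, £11,352.96):
Base rate for C-974 is 10.5% + £1.19/unit.
Additional duty on C-974 from Belos: +7%. Applied ad valorem rate: 10.5% + 7% = 17.5%.
Duty = £11,352.96 × 17.5% + 146 × £1.19 = £2,160.51.
Line 2 (U-526, Casador, 1,186 units, £232,289.96):
Base rate for U-526 is 7.5%.
Origin Casador qualifies under the Pelius–Casador agreement and U-526 is covered: preferential rate Free applies instead.
The additional-duty order on U-526 targets Belos, not Casador; it does not apply.
Duty = £232,289.96 × 0% = £0.00.
Line 3 (B-634, Casador, 2,618 units, £11,885.72):
Base rate for B-634 is 5.5%.
Origin Casador is the FTA partner but B-634 is not on the preference list; base rate stands.
Duty = £11,885.72 × 5.5% = £653.71.
Total = £2,160.51 + £0.00 + £653.71 = £2,814.22.

£2,814.22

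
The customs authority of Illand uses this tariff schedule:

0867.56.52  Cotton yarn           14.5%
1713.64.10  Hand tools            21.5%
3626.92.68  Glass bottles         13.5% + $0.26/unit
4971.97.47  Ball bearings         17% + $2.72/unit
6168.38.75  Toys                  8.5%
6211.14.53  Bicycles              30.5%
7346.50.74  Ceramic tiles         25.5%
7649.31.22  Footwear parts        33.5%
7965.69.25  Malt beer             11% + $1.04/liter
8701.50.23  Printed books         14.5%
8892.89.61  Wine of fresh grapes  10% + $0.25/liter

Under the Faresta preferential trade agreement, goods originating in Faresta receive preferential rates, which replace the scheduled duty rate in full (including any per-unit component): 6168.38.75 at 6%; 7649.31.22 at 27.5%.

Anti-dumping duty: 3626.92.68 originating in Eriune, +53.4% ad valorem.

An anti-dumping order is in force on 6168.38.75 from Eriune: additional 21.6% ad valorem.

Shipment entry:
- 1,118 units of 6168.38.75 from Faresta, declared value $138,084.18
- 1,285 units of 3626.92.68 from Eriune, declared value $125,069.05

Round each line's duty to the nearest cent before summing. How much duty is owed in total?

Line 1 (6168.38.75, Faresta, 1,118 units, $138,084.18):
Base rate for 6168.38.75 is 8.5%.
Origin Faresta qualifies under the Illand–Faresta agreement and 6168.38.75 is covered: preferential rate 6% applies instead.
The additional-duty order on 6168.38.75 targets Eriune, not Faresta; it does not apply.
Duty = $138,084.18 × 6% = $8,285.05.
Line 2 (3626.92.68, Eriune, 1,285 units, $125,069.05):
Base rate for 3626.92.68 is 13.5% + $0.26/unit.
Additional duty on 3626.92.68 from Eriune: +53.4%. Applied ad valorem rate: 13.5% + 53.4% = 66.9%.
Duty = $125,069.05 × 66.9% + 1,285 × $0.26 = $84,005.29.
Total = $8,285.05 + $84,005.29 = $92,290.34.

$92,290.34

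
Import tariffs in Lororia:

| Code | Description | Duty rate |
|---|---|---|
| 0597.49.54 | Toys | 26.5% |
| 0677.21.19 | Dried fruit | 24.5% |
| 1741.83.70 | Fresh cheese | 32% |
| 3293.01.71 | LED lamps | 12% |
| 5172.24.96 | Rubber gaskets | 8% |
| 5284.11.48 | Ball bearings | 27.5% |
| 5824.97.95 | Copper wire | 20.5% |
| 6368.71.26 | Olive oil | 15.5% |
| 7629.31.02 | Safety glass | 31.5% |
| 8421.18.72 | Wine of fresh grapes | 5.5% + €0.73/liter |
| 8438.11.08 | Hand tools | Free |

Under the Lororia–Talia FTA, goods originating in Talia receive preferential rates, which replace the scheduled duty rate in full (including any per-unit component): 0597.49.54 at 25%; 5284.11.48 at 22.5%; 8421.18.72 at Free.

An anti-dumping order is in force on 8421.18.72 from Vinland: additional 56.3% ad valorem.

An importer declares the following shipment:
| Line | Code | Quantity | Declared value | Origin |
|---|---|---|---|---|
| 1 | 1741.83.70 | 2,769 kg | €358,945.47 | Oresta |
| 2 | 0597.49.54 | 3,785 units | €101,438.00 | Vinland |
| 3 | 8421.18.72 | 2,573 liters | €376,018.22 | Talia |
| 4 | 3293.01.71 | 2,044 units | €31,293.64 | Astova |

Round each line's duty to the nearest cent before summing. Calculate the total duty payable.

Line 1 (1741.83.70, Oresta, 2,769 kg, €358,945.47):
Base rate for 1741.83.70 is 32%.
Duty = €358,945.47 × 32% = €114,862.55.
Line 2 (0597.49.54, Vinland, 3,785 units, €101,438.00):
Base rate for 0597.49.54 is 26.5%.
0597.49.54 has an FTA preferential rate, but origin Vinland is not Talia; base rate stands.
Duty = €101,438.00 × 26.5% = €26,881.07.
Line 3 (8421.18.72, Talia, 2,573 liters, €376,018.22):
Base rate for 8421.18.72 is 5.5% + €0.73/liter.
Origin Talia qualifies under the Lororia–Talia agreement and 8421.18.72 is covered: preferential rate Free applies instead.
The additional-duty order on 8421.18.72 targets Vinland, not Talia; it does not apply.
Duty = €376,018.22 × 0% = €0.00.
Line 4 (3293.01.71, Astova, 2,044 units, €31,293.64):
Base rate for 3293.01.71 is 12%.
Duty = €31,293.64 × 12% = €3,755.24.
Total = €114,862.55 + €26,881.07 + €0.00 + €3,755.24 = €145,498.86.

€145,498.86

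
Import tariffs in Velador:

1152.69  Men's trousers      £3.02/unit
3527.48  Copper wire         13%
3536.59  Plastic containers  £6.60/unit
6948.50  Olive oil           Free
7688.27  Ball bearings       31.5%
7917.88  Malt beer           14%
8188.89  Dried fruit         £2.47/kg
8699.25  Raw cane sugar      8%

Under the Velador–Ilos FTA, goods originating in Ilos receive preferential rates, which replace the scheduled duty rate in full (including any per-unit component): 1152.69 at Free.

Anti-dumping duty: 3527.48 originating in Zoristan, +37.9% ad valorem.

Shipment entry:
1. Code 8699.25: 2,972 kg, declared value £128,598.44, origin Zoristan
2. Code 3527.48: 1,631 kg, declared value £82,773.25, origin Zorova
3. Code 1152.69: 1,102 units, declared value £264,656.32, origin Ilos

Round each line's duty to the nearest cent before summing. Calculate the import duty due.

£21,048.40

Line 1 (8699.25, Zoristan, 2,972 kg, £128,598.44):
Base rate for 8699.25 is 8%.
Duty = £128,598.44 × 8% = £10,287.88.
Line 2 (3527.48, Zorova, 1,631 kg, £82,773.25):
Base rate for 3527.48 is 13%.
The additional-duty order on 3527.48 targets Zoristan, not Zorova; it does not apply.
Duty = £82,773.25 × 13% = £10,760.52.
Line 3 (1152.69, Ilos, 1,102 units, £264,656.32):
Base rate for 1152.69 is £3.02/unit.
Origin Ilos qualifies under the Velador–Ilos agreement and 1152.69 is covered: preferential rate Free applies instead.
Duty = £264,656.32 × 0% = £0.00.
Total = £10,287.88 + £10,760.52 + £0.00 = £21,048.40.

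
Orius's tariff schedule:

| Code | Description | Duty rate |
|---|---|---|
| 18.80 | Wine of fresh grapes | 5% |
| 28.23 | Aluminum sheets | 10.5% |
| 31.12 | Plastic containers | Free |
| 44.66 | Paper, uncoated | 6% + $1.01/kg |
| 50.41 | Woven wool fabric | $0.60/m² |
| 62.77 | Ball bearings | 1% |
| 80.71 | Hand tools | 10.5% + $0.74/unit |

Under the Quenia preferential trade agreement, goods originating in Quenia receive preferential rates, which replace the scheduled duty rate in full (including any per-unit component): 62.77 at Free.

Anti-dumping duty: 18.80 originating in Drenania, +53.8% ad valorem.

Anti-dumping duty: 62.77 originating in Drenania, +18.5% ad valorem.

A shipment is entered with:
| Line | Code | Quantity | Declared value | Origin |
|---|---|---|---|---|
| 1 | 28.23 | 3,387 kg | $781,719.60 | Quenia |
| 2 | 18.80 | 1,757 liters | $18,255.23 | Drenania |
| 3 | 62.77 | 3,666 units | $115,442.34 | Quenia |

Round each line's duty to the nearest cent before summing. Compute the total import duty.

Line 1 (28.23, Quenia, 3,387 kg, $781,719.60):
Base rate for 28.23 is 10.5%.
Origin Quenia is the FTA partner but 28.23 is not on the preference list; base rate stands.
Duty = $781,719.60 × 10.5% = $82,080.56.
Line 2 (18.80, Drenania, 1,757 liters, $18,255.23):
Base rate for 18.80 is 5%.
Additional duty on 18.80 from Drenania: +53.8%. Applied ad valorem rate: 5% + 53.8% = 58.8%.
Duty = $18,255.23 × 58.8% = $10,734.08.
Line 3 (62.77, Quenia, 3,666 units, $115,442.34):
Base rate for 62.77 is 1%.
Origin Quenia qualifies under the Orius–Quenia agreement and 62.77 is covered: preferential rate Free applies instead.
The additional-duty order on 62.77 targets Drenania, not Quenia; it does not apply.
Duty = $115,442.34 × 0% = $0.00.
Total = $82,080.56 + $10,734.08 + $0.00 = $92,814.64.

$92,814.64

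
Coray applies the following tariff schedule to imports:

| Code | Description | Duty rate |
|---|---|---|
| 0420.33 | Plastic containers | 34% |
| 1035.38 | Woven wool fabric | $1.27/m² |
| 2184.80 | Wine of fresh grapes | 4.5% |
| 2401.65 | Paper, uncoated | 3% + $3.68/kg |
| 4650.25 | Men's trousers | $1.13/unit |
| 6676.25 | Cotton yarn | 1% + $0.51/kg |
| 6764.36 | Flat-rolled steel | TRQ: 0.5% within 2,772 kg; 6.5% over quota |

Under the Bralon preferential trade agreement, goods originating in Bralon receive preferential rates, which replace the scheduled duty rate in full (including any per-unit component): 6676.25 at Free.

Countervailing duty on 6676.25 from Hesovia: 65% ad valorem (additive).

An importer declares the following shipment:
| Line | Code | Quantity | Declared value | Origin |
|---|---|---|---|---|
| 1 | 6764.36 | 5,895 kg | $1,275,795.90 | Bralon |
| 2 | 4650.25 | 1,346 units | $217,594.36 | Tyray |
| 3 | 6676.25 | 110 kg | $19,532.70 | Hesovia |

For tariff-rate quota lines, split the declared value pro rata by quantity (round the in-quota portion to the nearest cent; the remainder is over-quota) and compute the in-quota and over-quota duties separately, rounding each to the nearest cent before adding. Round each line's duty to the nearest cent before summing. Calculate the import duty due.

$61,400.42

Line 1 (6764.36, Bralon, 5,895 kg, $1,275,795.90):
Code 6764.36 is under a tariff-rate quota (threshold 2,772 kg). In-quota: 2,772 kg at 0.5%; over-quota: 3,123 kg at 6.5%.
Pro-rata value split: in-quota = $1,275,795.90 × 2,772/5,895 = $599,916.24; over-quota = $1,275,795.90 − $599,916.24 = $675,879.66.
In-quota duty = $599,916.24 × 0.5% = $2,999.58. Over-quota duty = $675,879.66 × 6.5% = $43,932.18.
Line duty = $2,999.58 + $43,932.18 = $46,931.76.
Line 2 (4650.25, Tyray, 1,346 units, $217,594.36):
Base rate for 4650.25 is $1.13/unit.
Duty = 1,346 × $1.13 = $1,520.98.
Line 3 (6676.25, Hesovia, 110 kg, $19,532.70):
Base rate for 6676.25 is 1% + $0.51/kg.
6676.25 has an FTA preferential rate, but origin Hesovia is not Bralon; base rate stands.
Additional duty on 6676.25 from Hesovia: +65%. Applied ad valorem rate: 1% + 65% = 66%.
Duty = $19,532.70 × 66% + 110 × $0.51 = $12,947.68.
Total = $46,931.76 + $1,520.98 + $12,947.68 = $61,400.42.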